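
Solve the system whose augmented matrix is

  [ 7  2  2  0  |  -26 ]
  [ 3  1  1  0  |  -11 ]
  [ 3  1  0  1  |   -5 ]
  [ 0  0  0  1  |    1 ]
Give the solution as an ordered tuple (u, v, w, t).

r1 → 1/7·r1
  [ 1  2/7  2/7  0  |  -26/7 ]
  [ 3    1    1  0  |    -11 ]
  [ 3    1    0  1  |     -5 ]
  [ 0    0    0  1  |      1 ]
r2 → r2 − 3·r1
  [ 1  2/7  2/7  0  |  -26/7 ]
  [ 0  1/7  1/7  0  |    1/7 ]
  [ 3    1    0  1  |     -5 ]
  [ 0    0    0  1  |      1 ]
r3 → r3 − 3·r1
  [ 1  2/7   2/7  0  |  -26/7 ]
  [ 0  1/7   1/7  0  |    1/7 ]
  [ 0  1/7  -6/7  1  |   43/7 ]
  [ 0    0     0  1  |      1 ]
r2 → 7·r2
  [ 1  2/7   2/7  0  |  -26/7 ]
  [ 0    1     1  0  |      1 ]
  [ 0  1/7  -6/7  1  |   43/7 ]
  [ 0    0     0  1  |      1 ]
r3 → r3 − 1/7·r2
  [ 1  2/7  2/7  0  |  -26/7 ]
  [ 0    1    1  0  |      1 ]
  [ 0    0   -1  1  |      6 ]
  [ 0    0    0  1  |      1 ]
r3 → -1·r3
  [ 1  2/7  2/7   0  |  -26/7 ]
  [ 0    1    1   0  |      1 ]
  [ 0    0    1  -1  |     -6 ]
  [ 0    0    0   1  |      1 ]
r3 → r3 + r4
  [ 1  2/7  2/7  0  |  -26/7 ]
  [ 0    1    1  0  |      1 ]
  [ 0    0    1  0  |     -5 ]
  [ 0    0    0  1  |      1 ]
r2 → r2 − r3
  [ 1  2/7  2/7  0  |  -26/7 ]
  [ 0    1    0  0  |      6 ]
  [ 0    0    1  0  |     -5 ]
  [ 0    0    0  1  |      1 ]
r1 → r1 − 2/7·r3
  [ 1  2/7  0  0  |  -16/7 ]
  [ 0    1  0  0  |      6 ]
  [ 0    0  1  0  |     -5 ]
  [ 0    0  0  1  |      1 ]
r1 → r1 − 2/7·r2
  [ 1  0  0  0  |  -4 ]
  [ 0  1  0  0  |   6 ]
  [ 0  0  1  0  |  -5 ]
  [ 0  0  0  1  |   1 ]
Reading off the last column: u = -4, v = 6, w = -5, t = 1.

(-4, 6, -5, 1)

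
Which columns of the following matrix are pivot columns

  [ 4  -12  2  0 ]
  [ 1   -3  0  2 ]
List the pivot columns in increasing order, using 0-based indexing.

0, 2

r1 ← 1/4·r1
  [ 1  -3  1/2  0 ]
  [ 1  -3    0  2 ]
r2 ← r2 − r1
  [ 1  -3   1/2  0 ]
  [ 0   0  -1/2  2 ]
r2 ← -2·r2
  [ 1  -3  1/2   0 ]
  [ 0   0    1  -4 ]
r1 ← r1 − 1/2·r2
  [ 1  -3  0   2 ]
  [ 0   0  1  -4 ]
Pivot columns are the columns containing a leading 1.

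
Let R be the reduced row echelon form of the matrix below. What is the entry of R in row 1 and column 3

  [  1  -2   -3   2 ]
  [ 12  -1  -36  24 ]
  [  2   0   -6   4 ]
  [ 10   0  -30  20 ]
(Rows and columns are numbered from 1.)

ρ2 → ρ2 − 12·ρ1
ρ3 → ρ3 − 2·ρ1
ρ4 → ρ4 − 10·ρ1
ρ2 → 1/23·ρ2
ρ3 → ρ3 − 4·ρ2
ρ4 → ρ4 − 20·ρ2
ρ1 → ρ1 + 2·ρ2

-3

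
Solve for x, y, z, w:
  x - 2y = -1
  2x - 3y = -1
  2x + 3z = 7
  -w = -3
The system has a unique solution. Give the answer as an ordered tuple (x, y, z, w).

(1, 1, 5/3, 3)

Form the augmented matrix and row-reduce:
  [ 1  -2  0   0  |  -1 ]
  [ 2  -3  0   0  |  -1 ]
  [ 2   0  3   0  |   7 ]
  [ 0   0  0  -1  |  -3 ]
R2 := R2 − 2·R1
  [ 1  -2  0   0  |  -1 ]
  [ 0   1  0   0  |   1 ]
  [ 2   0  3   0  |   7 ]
  [ 0   0  0  -1  |  -3 ]
R3 := R3 − 2·R1
  [ 1  -2  0   0  |  -1 ]
  [ 0   1  0   0  |   1 ]
  [ 0   4  3   0  |   9 ]
  [ 0   0  0  -1  |  -3 ]
R3 := R3 − 4·R2
  [ 1  -2  0   0  |  -1 ]
  [ 0   1  0   0  |   1 ]
  [ 0   0  3   0  |   5 ]
  [ 0   0  0  -1  |  -3 ]
R3 := 1/3·R3
  [ 1  -2  0   0  |   -1 ]
  [ 0   1  0   0  |    1 ]
  [ 0   0  1   0  |  5/3 ]
  [ 0   0  0  -1  |   -3 ]
R4 := -1·R4
  [ 1  -2  0  0  |   -1 ]
  [ 0   1  0  0  |    1 ]
  [ 0   0  1  0  |  5/3 ]
  [ 0   0  0  1  |    3 ]
R1 := R1 + 2·R2
  [ 1  0  0  0  |    1 ]
  [ 0  1  0  0  |    1 ]
  [ 0  0  1  0  |  5/3 ]
  [ 0  0  0  1  |    3 ]
Reading off the last column: x = 1, y = 1, z = 5/3, w = 3.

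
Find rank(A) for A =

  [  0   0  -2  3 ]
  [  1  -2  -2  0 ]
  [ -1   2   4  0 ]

ρ1 ↔ ρ2
  [  1  -2  -2  0 ]
  [  0   0  -2  3 ]
  [ -1   2   4  0 ]
ρ3 -> ρ3 + ρ1
  [ 1  -2  -2  0 ]
  [ 0   0  -2  3 ]
  [ 0   0   2  0 ]
ρ2 -> -1/2·ρ2
  [ 1  -2  -2     0 ]
  [ 0   0   1  -3/2 ]
  [ 0   0   2     0 ]
ρ3 -> ρ3 − 2·ρ2
  [ 1  -2  -2     0 ]
  [ 0   0   1  -3/2 ]
  [ 0   0   0     3 ]
ρ3 -> 1/3·ρ3
  [ 1  -2  -2     0 ]
  [ 0   0   1  -3/2 ]
  [ 0   0   0     1 ]
ρ2 -> ρ2 + 3/2·ρ3
  [ 1  -2  -2  0 ]
  [ 0   0   1  0 ]
  [ 0   0   0  1 ]
ρ1 -> ρ1 + 2·ρ2
  [ 1  -2  0  0 ]
  [ 0   0  1  0 ]
  [ 0   0  0  1 ]
The reduced form has 3 nonzero rows.

rank = 3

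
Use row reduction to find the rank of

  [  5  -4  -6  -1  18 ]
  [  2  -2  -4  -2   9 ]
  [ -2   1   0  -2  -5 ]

rank = 3

R1 := 1/5·R1
  [  1  -4/5  -6/5  -1/5  18/5 ]
  [  2    -2    -4    -2     9 ]
  [ -2     1     0    -2    -5 ]
R2 := R2 − 2·R1
  [  1  -4/5  -6/5  -1/5  18/5 ]
  [  0  -2/5  -8/5  -8/5   9/5 ]
  [ -2     1     0    -2    -5 ]
R3 := R3 + 2·R1
  [ 1  -4/5   -6/5   -1/5  18/5 ]
  [ 0  -2/5   -8/5   -8/5   9/5 ]
  [ 0  -3/5  -12/5  -12/5  11/5 ]
R2 := -5/2·R2
  [ 1  -4/5   -6/5   -1/5  18/5 ]
  [ 0     1      4      4  -9/2 ]
  [ 0  -3/5  -12/5  -12/5  11/5 ]
R3 := R3 + 3/5·R2
  [ 1  -4/5  -6/5  -1/5  18/5 ]
  [ 0     1     4     4  -9/2 ]
  [ 0     0     0     0  -1/2 ]
R3 := -2·R3
  [ 1  -4/5  -6/5  -1/5  18/5 ]
  [ 0     1     4     4  -9/2 ]
  [ 0     0     0     0     1 ]
R2 := R2 + 9/2·R3
  [ 1  -4/5  -6/5  -1/5  18/5 ]
  [ 0     1     4     4     0 ]
  [ 0     0     0     0     1 ]
R1 := R1 − 18/5·R3
  [ 1  -4/5  -6/5  -1/5  0 ]
  [ 0     1     4     4  0 ]
  [ 0     0     0     0  1 ]
R1 := R1 + 4/5·R2
  [ 1  0  2  3  0 ]
  [ 0  1  4  4  0 ]
  [ 0  0  0  0  1 ]
The reduced form has 3 nonzero rows.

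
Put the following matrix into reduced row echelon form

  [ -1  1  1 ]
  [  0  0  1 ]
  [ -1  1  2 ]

R1 → -1·R1
  [  1  -1  -1 ]
  [  0   0   1 ]
  [ -1   1   2 ]
R3 → R3 + R1
  [ 1  -1  -1 ]
  [ 0   0   1 ]
  [ 0   0   1 ]
R3 → R3 − R2
  [ 1  -1  -1 ]
  [ 0   0   1 ]
  [ 0   0   0 ]
R1 → R1 + R2
  [ 1  -1  0 ]
  [ 0   0  1 ]
  [ 0   0  0 ]

[[1, -1, 0], [0, 0, 1], [0, 0, 0]]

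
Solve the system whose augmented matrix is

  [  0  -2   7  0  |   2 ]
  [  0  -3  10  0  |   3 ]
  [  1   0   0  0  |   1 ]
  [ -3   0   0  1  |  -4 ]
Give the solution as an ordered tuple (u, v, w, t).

R1 <-> R3
  [  1   0   0  0  |   1 ]
  [  0  -3  10  0  |   3 ]
  [  0  -2   7  0  |   2 ]
  [ -3   0   0  1  |  -4 ]
R4 → R4 + 3·R1
  [ 1   0   0  0  |   1 ]
  [ 0  -3  10  0  |   3 ]
  [ 0  -2   7  0  |   2 ]
  [ 0   0   0  1  |  -1 ]
R2 → -1/3·R2
  [ 1   0      0  0  |   1 ]
  [ 0   1  -10/3  0  |  -1 ]
  [ 0  -2      7  0  |   2 ]
  [ 0   0      0  1  |  -1 ]
R3 → R3 + 2·R2
  [ 1  0      0  0  |   1 ]
  [ 0  1  -10/3  0  |  -1 ]
  [ 0  0    1/3  0  |   0 ]
  [ 0  0      0  1  |  -1 ]
R3 → 3·R3
  [ 1  0      0  0  |   1 ]
  [ 0  1  -10/3  0  |  -1 ]
  [ 0  0      1  0  |   0 ]
  [ 0  0      0  1  |  -1 ]
R2 → R2 + 10/3·R3
  [ 1  0  0  0  |   1 ]
  [ 0  1  0  0  |  -1 ]
  [ 0  0  1  0  |   0 ]
  [ 0  0  0  1  |  -1 ]
Reading off the last column: u = 1, v = -1, w = 0, t = -1.

(1, -1, 0, -1)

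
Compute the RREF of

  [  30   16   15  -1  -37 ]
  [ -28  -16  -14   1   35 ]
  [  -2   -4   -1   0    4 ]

[[1, 0, 1/2, 0, -1], [0, 1, 0, 0, -1/2], [0, 0, 0, 1, -1]]

R1 ← 1/30·R1
  [   1  8/15  1/2  -1/30  -37/30 ]
  [ -28   -16  -14      1      35 ]
  [  -2    -4   -1      0       4 ]
R2 ← R2 + 28·R1
  [  1    8/15  1/2  -1/30  -37/30 ]
  [  0  -16/15    0   1/15    7/15 ]
  [ -2      -4   -1      0       4 ]
R3 ← R3 + 2·R1
  [ 1    8/15  1/2  -1/30  -37/30 ]
  [ 0  -16/15    0   1/15    7/15 ]
  [ 0  -44/15    0  -1/15   23/15 ]
R2 ← -15/16·R2
  [ 1    8/15  1/2  -1/30  -37/30 ]
  [ 0       1    0  -1/16   -7/16 ]
  [ 0  -44/15    0  -1/15   23/15 ]
R3 ← R3 + 44/15·R2
  [ 1  8/15  1/2  -1/30  -37/30 ]
  [ 0     1    0  -1/16   -7/16 ]
  [ 0     0    0   -1/4     1/4 ]
R3 ← -4·R3
  [ 1  8/15  1/2  -1/30  -37/30 ]
  [ 0     1    0  -1/16   -7/16 ]
  [ 0     0    0      1      -1 ]
R2 ← R2 + 1/16·R3
  [ 1  8/15  1/2  -1/30  -37/30 ]
  [ 0     1    0      0    -1/2 ]
  [ 0     0    0      1      -1 ]
R1 ← R1 + 1/30·R3
  [ 1  8/15  1/2  0  -19/15 ]
  [ 0     1    0  0    -1/2 ]
  [ 0     0    0  1      -1 ]
R1 ← R1 − 8/15·R2
  [ 1  0  1/2  0    -1 ]
  [ 0  1    0  0  -1/2 ]
  [ 0  0    0  1    -1 ]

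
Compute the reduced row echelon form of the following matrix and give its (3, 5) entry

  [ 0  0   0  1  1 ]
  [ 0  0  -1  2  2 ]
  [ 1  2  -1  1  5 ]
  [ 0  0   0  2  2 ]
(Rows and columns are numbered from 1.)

1

R1 <-> R3
  [ 1  2  -1  1  5 ]
  [ 0  0  -1  2  2 ]
  [ 0  0   0  1  1 ]
  [ 0  0   0  2  2 ]
R2 → -1·R2
  [ 1  2  -1   1   5 ]
  [ 0  0   1  -2  -2 ]
  [ 0  0   0   1   1 ]
  [ 0  0   0   2   2 ]
R4 → R4 − 2·R3
  [ 1  2  -1   1   5 ]
  [ 0  0   1  -2  -2 ]
  [ 0  0   0   1   1 ]
  [ 0  0   0   0   0 ]
R2 → R2 + 2·R3
  [ 1  2  -1  1  5 ]
  [ 0  0   1  0  0 ]
  [ 0  0   0  1  1 ]
  [ 0  0   0  0  0 ]
R1 → R1 − R3
  [ 1  2  -1  0  4 ]
  [ 0  0   1  0  0 ]
  [ 0  0   0  1  1 ]
  [ 0  0   0  0  0 ]
R1 → R1 + R2
  [ 1  2  0  0  4 ]
  [ 0  0  1  0  0 ]
  [ 0  0  0  1  1 ]
  [ 0  0  0  0  0 ]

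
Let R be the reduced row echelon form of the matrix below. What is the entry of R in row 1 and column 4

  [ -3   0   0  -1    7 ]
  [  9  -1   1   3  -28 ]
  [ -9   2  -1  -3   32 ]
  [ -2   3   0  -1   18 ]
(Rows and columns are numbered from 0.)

ρ1 ← -1/3·ρ1
ρ2 ← ρ2 − 9·ρ1
ρ3 ← ρ3 + 9·ρ1
ρ4 ← ρ4 + 2·ρ1
ρ2 ← -1·ρ2
ρ3 ← ρ3 − 2·ρ2
ρ4 ← ρ4 − 3·ρ2
ρ4 ← ρ4 − 3·ρ3
ρ4 ← -3·ρ4
ρ1 ← ρ1 − 1/3·ρ4
ρ2 ← ρ2 + ρ3

4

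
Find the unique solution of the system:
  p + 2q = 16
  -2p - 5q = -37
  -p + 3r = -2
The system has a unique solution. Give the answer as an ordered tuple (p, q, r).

(6, 5, 4/3)

Form the augmented matrix and row-reduce:
  [  1   2  0  |   16 ]
  [ -2  -5  0  |  -37 ]
  [ -1   0  3  |   -2 ]
R2 ← R2 + 2·R1
  [  1   2  0  |  16 ]
  [  0  -1  0  |  -5 ]
  [ -1   0  3  |  -2 ]
R3 ← R3 + R1
  [ 1   2  0  |  16 ]
  [ 0  -1  0  |  -5 ]
  [ 0   2  3  |  14 ]
R2 ← -1·R2
  [ 1  2  0  |  16 ]
  [ 0  1  0  |   5 ]
  [ 0  2  3  |  14 ]
R3 ← R3 − 2·R2
  [ 1  2  0  |  16 ]
  [ 0  1  0  |   5 ]
  [ 0  0  3  |   4 ]
R3 ← 1/3·R3
  [ 1  2  0  |   16 ]
  [ 0  1  0  |    5 ]
  [ 0  0  1  |  4/3 ]
R1 ← R1 − 2·R2
  [ 1  0  0  |    6 ]
  [ 0  1  0  |    5 ]
  [ 0  0  1  |  4/3 ]
Reading off the last column: p = 6, q = 5, r = 4/3.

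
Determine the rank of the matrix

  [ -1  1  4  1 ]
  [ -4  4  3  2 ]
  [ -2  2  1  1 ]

R1 -> -1·R1
  [  1  -1  -4  -1 ]
  [ -4   4   3   2 ]
  [ -2   2   1   1 ]
R2 -> R2 + 4·R1
  [  1  -1   -4  -1 ]
  [  0   0  -13  -2 ]
  [ -2   2    1   1 ]
R3 -> R3 + 2·R1
  [ 1  -1   -4  -1 ]
  [ 0   0  -13  -2 ]
  [ 0   0   -7  -1 ]
R2 -> -1/13·R2
  [ 1  -1  -4    -1 ]
  [ 0   0   1  2/13 ]
  [ 0   0  -7    -1 ]
R3 -> R3 + 7·R2
  [ 1  -1  -4    -1 ]
  [ 0   0   1  2/13 ]
  [ 0   0   0  1/13 ]
R3 -> 13·R3
  [ 1  -1  -4    -1 ]
  [ 0   0   1  2/13 ]
  [ 0   0   0     1 ]
R2 -> R2 − 2/13·R3
  [ 1  -1  -4  -1 ]
  [ 0   0   1   0 ]
  [ 0   0   0   1 ]
R1 -> R1 + R3
  [ 1  -1  -4  0 ]
  [ 0   0   1  0 ]
  [ 0   0   0  1 ]
R1 -> R1 + 4·R2
  [ 1  -1  0  0 ]
  [ 0   0  1  0 ]
  [ 0   0  0  1 ]
The reduced form has 3 nonzero rows.

rank = 3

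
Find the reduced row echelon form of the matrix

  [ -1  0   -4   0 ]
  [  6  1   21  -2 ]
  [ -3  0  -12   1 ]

[[1, 0, 4, 0], [0, 1, -3, 0], [0, 0, 0, 1]]

Multiply r1 by -1.
  [  1  0    4   0 ]
  [  6  1   21  -2 ]
  [ -3  0  -12   1 ]
Subtract 6 times r1 from r2.
  [  1  0    4   0 ]
  [  0  1   -3  -2 ]
  [ -3  0  -12   1 ]
Add 3 times r1 to r3.
  [ 1  0   4   0 ]
  [ 0  1  -3  -2 ]
  [ 0  0   0   1 ]
Add 2 times r3 to r2.
  [ 1  0   4  0 ]
  [ 0  1  -3  0 ]
  [ 0  0   0  1 ]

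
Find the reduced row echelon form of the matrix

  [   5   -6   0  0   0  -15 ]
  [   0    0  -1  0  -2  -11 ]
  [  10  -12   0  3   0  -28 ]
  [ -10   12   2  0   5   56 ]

Multiply ρ1 by 1/5.
  [   1  -6/5   0  0   0   -3 ]
  [   0     0  -1  0  -2  -11 ]
  [  10   -12   0  3   0  -28 ]
  [ -10    12   2  0   5   56 ]
Subtract 10 times ρ1 from ρ3.
  [   1  -6/5   0  0   0   -3 ]
  [   0     0  -1  0  -2  -11 ]
  [   0     0   0  3   0    2 ]
  [ -10    12   2  0   5   56 ]
Add 10 times ρ1 to ρ4.
  [ 1  -6/5   0  0   0   -3 ]
  [ 0     0  -1  0  -2  -11 ]
  [ 0     0   0  3   0    2 ]
  [ 0     0   2  0   5   26 ]
Multiply ρ2 by -1.
  [ 1  -6/5  0  0  0  -3 ]
  [ 0     0  1  0  2  11 ]
  [ 0     0  0  3  0   2 ]
  [ 0     0  2  0  5  26 ]
Subtract 2 times ρ2 from ρ4.
  [ 1  -6/5  0  0  0  -3 ]
  [ 0     0  1  0  2  11 ]
  [ 0     0  0  3  0   2 ]
  [ 0     0  0  0  1   4 ]
Multiply ρ3 by 1/3.
  [ 1  -6/5  0  0  0   -3 ]
  [ 0     0  1  0  2   11 ]
  [ 0     0  0  1  0  2/3 ]
  [ 0     0  0  0  1    4 ]
Subtract 2 times ρ4 from ρ2.
  [ 1  -6/5  0  0  0   -3 ]
  [ 0     0  1  0  0    3 ]
  [ 0     0  0  1  0  2/3 ]
  [ 0     0  0  0  1    4 ]

[[1, -6/5, 0, 0, 0, -3], [0, 0, 1, 0, 0, 3], [0, 0, 0, 1, 0, 2/3], [0, 0, 0, 0, 1, 4]]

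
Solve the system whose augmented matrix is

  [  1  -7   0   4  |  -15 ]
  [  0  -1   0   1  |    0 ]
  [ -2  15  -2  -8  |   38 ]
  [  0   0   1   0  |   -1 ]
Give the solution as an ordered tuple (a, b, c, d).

(3, 6, -1, 6)

Add 2 times r1 to r3.
  [ 1  -7   0  4  |  -15 ]
  [ 0  -1   0  1  |    0 ]
  [ 0   1  -2  0  |    8 ]
  [ 0   0   1  0  |   -1 ]
Multiply r2 by -1.
  [ 1  -7   0   4  |  -15 ]
  [ 0   1   0  -1  |    0 ]
  [ 0   1  -2   0  |    8 ]
  [ 0   0   1   0  |   -1 ]
Subtract r2 from r3.
  [ 1  -7   0   4  |  -15 ]
  [ 0   1   0  -1  |    0 ]
  [ 0   0  -2   1  |    8 ]
  [ 0   0   1   0  |   -1 ]
Multiply r3 by -1/2.
  [ 1  -7  0     4  |  -15 ]
  [ 0   1  0    -1  |    0 ]
  [ 0   0  1  -1/2  |   -4 ]
  [ 0   0  1     0  |   -1 ]
Subtract r3 from r4.
  [ 1  -7  0     4  |  -15 ]
  [ 0   1  0    -1  |    0 ]
  [ 0   0  1  -1/2  |   -4 ]
  [ 0   0  0   1/2  |    3 ]
Multiply r4 by 2.
  [ 1  -7  0     4  |  -15 ]
  [ 0   1  0    -1  |    0 ]
  [ 0   0  1  -1/2  |   -4 ]
  [ 0   0  0     1  |    6 ]
Add 1/2 times r4 to r3.
  [ 1  -7  0   4  |  -15 ]
  [ 0   1  0  -1  |    0 ]
  [ 0   0  1   0  |   -1 ]
  [ 0   0  0   1  |    6 ]
Add r4 to r2.
  [ 1  -7  0  4  |  -15 ]
  [ 0   1  0  0  |    6 ]
  [ 0   0  1  0  |   -1 ]
  [ 0   0  0  1  |    6 ]
Subtract 4 times r4 from r1.
  [ 1  -7  0  0  |  -39 ]
  [ 0   1  0  0  |    6 ]
  [ 0   0  1  0  |   -1 ]
  [ 0   0  0  1  |    6 ]
Add 7 times r2 to r1.
  [ 1  0  0  0  |   3 ]
  [ 0  1  0  0  |   6 ]
  [ 0  0  1  0  |  -1 ]
  [ 0  0  0  1  |   6 ]
Reading off the last column: a = 3, b = 6, c = -1, d = 6.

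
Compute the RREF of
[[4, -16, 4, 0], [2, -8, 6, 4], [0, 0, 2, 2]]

[[1, -4, 0, -1], [0, 0, 1, 1], [0, 0, 0, 0]]

ρ1 ← 1/4·ρ1
  [ 1  -4  1  0 ]
  [ 2  -8  6  4 ]
  [ 0   0  2  2 ]
ρ2 ← ρ2 − 2·ρ1
  [ 1  -4  1  0 ]
  [ 0   0  4  4 ]
  [ 0   0  2  2 ]
ρ2 ← 1/4·ρ2
  [ 1  -4  1  0 ]
  [ 0   0  1  1 ]
  [ 0   0  2  2 ]
ρ3 ← ρ3 − 2·ρ2
  [ 1  -4  1  0 ]
  [ 0   0  1  1 ]
  [ 0   0  0  0 ]
ρ1 ← ρ1 − ρ2
  [ 1  -4  0  -1 ]
  [ 0   0  1   1 ]
  [ 0   0  0   0 ]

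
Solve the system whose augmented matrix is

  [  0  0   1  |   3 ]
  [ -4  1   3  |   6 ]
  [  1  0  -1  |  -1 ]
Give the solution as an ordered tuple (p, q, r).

(2, 5, 3)

Swap R1 and R2.
  [ -4  1   3  |   6 ]
  [  0  0   1  |   3 ]
  [  1  0  -1  |  -1 ]
Multiply R1 by -1/4.
  [ 1  -1/4  -3/4  |  -3/2 ]
  [ 0     0     1  |     3 ]
  [ 1     0    -1  |    -1 ]
Subtract R1 from R3.
  [ 1  -1/4  -3/4  |  -3/2 ]
  [ 0     0     1  |     3 ]
  [ 0   1/4  -1/4  |   1/2 ]
Swap R2 and R3.
  [ 1  -1/4  -3/4  |  -3/2 ]
  [ 0   1/4  -1/4  |   1/2 ]
  [ 0     0     1  |     3 ]
Multiply R2 by 4.
  [ 1  -1/4  -3/4  |  -3/2 ]
  [ 0     1    -1  |     2 ]
  [ 0     0     1  |     3 ]
Add R3 to R2.
  [ 1  -1/4  -3/4  |  -3/2 ]
  [ 0     1     0  |     5 ]
  [ 0     0     1  |     3 ]
Add 3/4 times R3 to R1.
  [ 1  -1/4  0  |  3/4 ]
  [ 0     1  0  |    5 ]
  [ 0     0  1  |    3 ]
Add 1/4 times R2 to R1.
  [ 1  0  0  |  2 ]
  [ 0  1  0  |  5 ]
  [ 0  0  1  |  3 ]
Reading off the last column: p = 2, q = 5, r = 3.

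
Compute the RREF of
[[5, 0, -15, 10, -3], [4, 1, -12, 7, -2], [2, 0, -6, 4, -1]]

R1 -> 1/5·R1
  [ 1  0   -3  2  -3/5 ]
  [ 4  1  -12  7    -2 ]
  [ 2  0   -6  4    -1 ]
R2 -> R2 − 4·R1
  [ 1  0  -3   2  -3/5 ]
  [ 0  1   0  -1   2/5 ]
  [ 2  0  -6   4    -1 ]
R3 -> R3 − 2·R1
  [ 1  0  -3   2  -3/5 ]
  [ 0  1   0  -1   2/5 ]
  [ 0  0   0   0   1/5 ]
R3 -> 5·R3
  [ 1  0  -3   2  -3/5 ]
  [ 0  1   0  -1   2/5 ]
  [ 0  0   0   0     1 ]
R2 -> R2 − 2/5·R3
  [ 1  0  -3   2  -3/5 ]
  [ 0  1   0  -1     0 ]
  [ 0  0   0   0     1 ]
R1 -> R1 + 3/5·R3
  [ 1  0  -3   2  0 ]
  [ 0  1   0  -1  0 ]
  [ 0  0   0   0  1 ]

[[1, 0, -3, 2, 0], [0, 1, 0, -1, 0], [0, 0, 0, 0, 1]]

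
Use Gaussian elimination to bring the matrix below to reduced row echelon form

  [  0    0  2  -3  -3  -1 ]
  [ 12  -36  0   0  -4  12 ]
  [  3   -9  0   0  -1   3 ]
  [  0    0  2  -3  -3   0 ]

[[1, -3, 0, 0, -1/3, 0], [0, 0, 1, -3/2, -3/2, 0], [0, 0, 0, 0, 0, 1], [0, 0, 0, 0, 0, 0]]

R1 ↔ R2
  [ 12  -36  0   0  -4  12 ]
  [  0    0  2  -3  -3  -1 ]
  [  3   -9  0   0  -1   3 ]
  [  0    0  2  -3  -3   0 ]
R1 → 1/12·R1
  [ 1  -3  0   0  -1/3   1 ]
  [ 0   0  2  -3    -3  -1 ]
  [ 3  -9  0   0    -1   3 ]
  [ 0   0  2  -3    -3   0 ]
R3 → R3 − 3·R1
  [ 1  -3  0   0  -1/3   1 ]
  [ 0   0  2  -3    -3  -1 ]
  [ 0   0  0   0     0   0 ]
  [ 0   0  2  -3    -3   0 ]
R2 → 1/2·R2
  [ 1  -3  0     0  -1/3     1 ]
  [ 0   0  1  -3/2  -3/2  -1/2 ]
  [ 0   0  0     0     0     0 ]
  [ 0   0  2    -3    -3     0 ]
R4 → R4 − 2·R2
  [ 1  -3  0     0  -1/3     1 ]
  [ 0   0  1  -3/2  -3/2  -1/2 ]
  [ 0   0  0     0     0     0 ]
  [ 0   0  0     0     0     1 ]
R3 ↔ R4
  [ 1  -3  0     0  -1/3     1 ]
  [ 0   0  1  -3/2  -3/2  -1/2 ]
  [ 0   0  0     0     0     1 ]
  [ 0   0  0     0     0     0 ]
R2 → R2 + 1/2·R3
  [ 1  -3  0     0  -1/3  1 ]
  [ 0   0  1  -3/2  -3/2  0 ]
  [ 0   0  0     0     0  1 ]
  [ 0   0  0     0     0  0 ]
R1 → R1 − R3
  [ 1  -3  0     0  -1/3  0 ]
  [ 0   0  1  -3/2  -3/2  0 ]
  [ 0   0  0     0     0  1 ]
  [ 0   0  0     0     0  0 ]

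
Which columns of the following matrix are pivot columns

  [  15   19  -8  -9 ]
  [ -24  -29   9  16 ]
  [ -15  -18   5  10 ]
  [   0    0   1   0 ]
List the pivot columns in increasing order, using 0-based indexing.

0, 1, 2, 3

ρ1 := 1/15·ρ1
ρ2 := ρ2 + 24·ρ1
ρ3 := ρ3 + 15·ρ1
ρ2 := 5/7·ρ2
ρ3 := ρ3 − ρ2
ρ3 := -7/2·ρ3
ρ4 := ρ4 − ρ3
ρ4 := -2·ρ4
ρ3 := ρ3 − 1/2·ρ4
ρ2 := ρ2 − 8/7·ρ4
ρ1 := ρ1 + 3/5·ρ4
ρ2 := ρ2 + 19/7·ρ3
ρ1 := ρ1 + 8/15·ρ3
ρ1 := ρ1 − 19/15·ρ2
Pivot columns are the columns containing a leading 1.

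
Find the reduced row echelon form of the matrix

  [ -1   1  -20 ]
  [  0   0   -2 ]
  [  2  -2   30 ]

r1 → -1·r1
  [ 1  -1  20 ]
  [ 0   0  -2 ]
  [ 2  -2  30 ]
r3 → r3 − 2·r1
  [ 1  -1   20 ]
  [ 0   0   -2 ]
  [ 0   0  -10 ]
r2 → -1/2·r2
  [ 1  -1   20 ]
  [ 0   0    1 ]
  [ 0   0  -10 ]
r3 → r3 + 10·r2
  [ 1  -1  20 ]
  [ 0   0   1 ]
  [ 0   0   0 ]
r1 → r1 − 20·r2
  [ 1  -1  0 ]
  [ 0   0  1 ]
  [ 0   0  0 ]

[[1, -1, 0], [0, 0, 1], [0, 0, 0]]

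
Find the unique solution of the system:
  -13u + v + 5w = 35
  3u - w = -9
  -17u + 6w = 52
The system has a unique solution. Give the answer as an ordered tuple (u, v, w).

(-2, -6, 3)

Form the augmented matrix and row-reduce:
  [ -13  1   5  |  35 ]
  [   3  0  -1  |  -9 ]
  [ -17  0   6  |  52 ]
R1 := -1/13·R1
  [   1  -1/13  -5/13  |  -35/13 ]
  [   3      0     -1  |      -9 ]
  [ -17      0      6  |      52 ]
R2 := R2 − 3·R1
  [   1  -1/13  -5/13  |  -35/13 ]
  [   0   3/13   2/13  |  -12/13 ]
  [ -17      0      6  |      52 ]
R3 := R3 + 17·R1
  [ 1   -1/13  -5/13  |  -35/13 ]
  [ 0    3/13   2/13  |  -12/13 ]
  [ 0  -17/13  -7/13  |   81/13 ]
R2 := 13/3·R2
  [ 1   -1/13  -5/13  |  -35/13 ]
  [ 0       1    2/3  |      -4 ]
  [ 0  -17/13  -7/13  |   81/13 ]
R3 := R3 + 17/13·R2
  [ 1  -1/13  -5/13  |  -35/13 ]
  [ 0      1    2/3  |      -4 ]
  [ 0      0    1/3  |       1 ]
R3 := 3·R3
  [ 1  -1/13  -5/13  |  -35/13 ]
  [ 0      1    2/3  |      -4 ]
  [ 0      0      1  |       3 ]
R2 := R2 − 2/3·R3
  [ 1  -1/13  -5/13  |  -35/13 ]
  [ 0      1      0  |      -6 ]
  [ 0      0      1  |       3 ]
R1 := R1 + 5/13·R3
  [ 1  -1/13  0  |  -20/13 ]
  [ 0      1  0  |      -6 ]
  [ 0      0  1  |       3 ]
R1 := R1 + 1/13·R2
  [ 1  0  0  |  -2 ]
  [ 0  1  0  |  -6 ]
  [ 0  0  1  |   3 ]
Reading off the last column: u = -2, v = -6, w = 3.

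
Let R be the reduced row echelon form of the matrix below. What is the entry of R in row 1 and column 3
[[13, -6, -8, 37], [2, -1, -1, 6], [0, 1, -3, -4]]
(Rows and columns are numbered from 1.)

R1 → 1/13·R1
  [ 1  -6/13  -8/13  37/13 ]
  [ 2     -1     -1      6 ]
  [ 0      1     -3     -4 ]
R2 → R2 − 2·R1
  [ 1  -6/13  -8/13  37/13 ]
  [ 0  -1/13   3/13   4/13 ]
  [ 0      1     -3     -4 ]
R2 → -13·R2
  [ 1  -6/13  -8/13  37/13 ]
  [ 0      1     -3     -4 ]
  [ 0      1     -3     -4 ]
R3 → R3 − R2
  [ 1  -6/13  -8/13  37/13 ]
  [ 0      1     -3     -4 ]
  [ 0      0      0      0 ]
R1 → R1 + 6/13·R2
  [ 1  0  -2   1 ]
  [ 0  1  -3  -4 ]
  [ 0  0   0   0 ]

-2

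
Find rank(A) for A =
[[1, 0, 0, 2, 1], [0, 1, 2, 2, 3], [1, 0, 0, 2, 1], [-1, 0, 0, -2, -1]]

ρ3 := ρ3 − ρ1
  [  1  0  0   2   1 ]
  [  0  1  2   2   3 ]
  [  0  0  0   0   0 ]
  [ -1  0  0  -2  -1 ]
ρ4 := ρ4 + ρ1
  [ 1  0  0  2  1 ]
  [ 0  1  2  2  3 ]
  [ 0  0  0  0  0 ]
  [ 0  0  0  0  0 ]
The reduced form has 2 nonzero rows.

rank = 2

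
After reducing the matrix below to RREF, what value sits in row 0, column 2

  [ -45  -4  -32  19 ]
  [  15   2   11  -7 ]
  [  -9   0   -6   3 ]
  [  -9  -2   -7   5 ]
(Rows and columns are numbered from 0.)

R1 → -1/45·R1
R2 → R2 − 15·R1
R3 → R3 + 9·R1
R4 → R4 + 9·R1
R2 → 3/2·R2
R3 → R3 − 4/5·R2
R4 → R4 + 6/5·R2
R1 → R1 − 4/45·R2

2/3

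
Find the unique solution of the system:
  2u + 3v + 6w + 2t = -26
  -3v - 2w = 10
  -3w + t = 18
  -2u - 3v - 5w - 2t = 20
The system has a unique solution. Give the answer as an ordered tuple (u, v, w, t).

(4, 2/3, -6, 0)

Form the augmented matrix and row-reduce:
  [  2   3   6   2  |  -26 ]
  [  0  -3  -2   0  |   10 ]
  [  0   0  -3   1  |   18 ]
  [ -2  -3  -5  -2  |   20 ]
ρ1 -> 1/2·ρ1
  [  1  3/2   3   1  |  -13 ]
  [  0   -3  -2   0  |   10 ]
  [  0    0  -3   1  |   18 ]
  [ -2   -3  -5  -2  |   20 ]
ρ4 -> ρ4 + 2·ρ1
  [ 1  3/2   3  1  |  -13 ]
  [ 0   -3  -2  0  |   10 ]
  [ 0    0  -3  1  |   18 ]
  [ 0    0   1  0  |   -6 ]
ρ2 -> -1/3·ρ2
  [ 1  3/2    3  1  |    -13 ]
  [ 0    1  2/3  0  |  -10/3 ]
  [ 0    0   -3  1  |     18 ]
  [ 0    0    1  0  |     -6 ]
ρ3 -> -1/3·ρ3
  [ 1  3/2    3     1  |    -13 ]
  [ 0    1  2/3     0  |  -10/3 ]
  [ 0    0    1  -1/3  |     -6 ]
  [ 0    0    1     0  |     -6 ]
ρ4 -> ρ4 − ρ3
  [ 1  3/2    3     1  |    -13 ]
  [ 0    1  2/3     0  |  -10/3 ]
  [ 0    0    1  -1/3  |     -6 ]
  [ 0    0    0   1/3  |      0 ]
ρ4 -> 3·ρ4
  [ 1  3/2    3     1  |    -13 ]
  [ 0    1  2/3     0  |  -10/3 ]
  [ 0    0    1  -1/3  |     -6 ]
  [ 0    0    0     1  |      0 ]
ρ3 -> ρ3 + 1/3·ρ4
  [ 1  3/2    3  1  |    -13 ]
  [ 0    1  2/3  0  |  -10/3 ]
  [ 0    0    1  0  |     -6 ]
  [ 0    0    0  1  |      0 ]
ρ1 -> ρ1 − ρ4
  [ 1  3/2    3  0  |    -13 ]
  [ 0    1  2/3  0  |  -10/3 ]
  [ 0    0    1  0  |     -6 ]
  [ 0    0    0  1  |      0 ]
ρ2 -> ρ2 − 2/3·ρ3
  [ 1  3/2  3  0  |  -13 ]
  [ 0    1  0  0  |  2/3 ]
  [ 0    0  1  0  |   -6 ]
  [ 0    0  0  1  |    0 ]
ρ1 -> ρ1 − 3·ρ3
  [ 1  3/2  0  0  |    5 ]
  [ 0    1  0  0  |  2/3 ]
  [ 0    0  1  0  |   -6 ]
  [ 0    0  0  1  |    0 ]
ρ1 -> ρ1 − 3/2·ρ2
  [ 1  0  0  0  |    4 ]
  [ 0  1  0  0  |  2/3 ]
  [ 0  0  1  0  |   -6 ]
  [ 0  0  0  1  |    0 ]
Reading off the last column: u = 4, v = 2/3, w = -6, t = 0.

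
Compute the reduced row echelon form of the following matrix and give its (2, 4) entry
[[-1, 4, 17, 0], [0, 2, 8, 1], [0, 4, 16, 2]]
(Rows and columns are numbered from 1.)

1/2

R1 := -1·R1
R2 := 1/2·R2
R3 := R3 − 4·R2
R1 := R1 + 4·R2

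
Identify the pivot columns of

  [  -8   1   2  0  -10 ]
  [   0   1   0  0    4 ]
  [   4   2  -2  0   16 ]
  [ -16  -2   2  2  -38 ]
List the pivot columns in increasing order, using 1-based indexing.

R1 → -1/8·R1
  [   1  -1/8  -1/4  0  5/4 ]
  [   0     1     0  0    4 ]
  [   4     2    -2  0   16 ]
  [ -16    -2     2  2  -38 ]
R3 → R3 − 4·R1
  [   1  -1/8  -1/4  0  5/4 ]
  [   0     1     0  0    4 ]
  [   0   5/2    -1  0   11 ]
  [ -16    -2     2  2  -38 ]
R4 → R4 + 16·R1
  [ 1  -1/8  -1/4  0  5/4 ]
  [ 0     1     0  0    4 ]
  [ 0   5/2    -1  0   11 ]
  [ 0    -4    -2  2  -18 ]
R3 → R3 − 5/2·R2
  [ 1  -1/8  -1/4  0  5/4 ]
  [ 0     1     0  0    4 ]
  [ 0     0    -1  0    1 ]
  [ 0    -4    -2  2  -18 ]
R4 → R4 + 4·R2
  [ 1  -1/8  -1/4  0  5/4 ]
  [ 0     1     0  0    4 ]
  [ 0     0    -1  0    1 ]
  [ 0     0    -2  2   -2 ]
R3 → -1·R3
  [ 1  -1/8  -1/4  0  5/4 ]
  [ 0     1     0  0    4 ]
  [ 0     0     1  0   -1 ]
  [ 0     0    -2  2   -2 ]
R4 → R4 + 2·R3
  [ 1  -1/8  -1/4  0  5/4 ]
  [ 0     1     0  0    4 ]
  [ 0     0     1  0   -1 ]
  [ 0     0     0  2   -4 ]
R4 → 1/2·R4
  [ 1  -1/8  -1/4  0  5/4 ]
  [ 0     1     0  0    4 ]
  [ 0     0     1  0   -1 ]
  [ 0     0     0  1   -2 ]
R1 → R1 + 1/4·R3
  [ 1  -1/8  0  0   1 ]
  [ 0     1  0  0   4 ]
  [ 0     0  1  0  -1 ]
  [ 0     0  0  1  -2 ]
R1 → R1 + 1/8·R2
  [ 1  0  0  0  3/2 ]
  [ 0  1  0  0    4 ]
  [ 0  0  1  0   -1 ]
  [ 0  0  0  1   -2 ]
Pivot columns are the columns containing a leading 1.

1, 2, 3, 4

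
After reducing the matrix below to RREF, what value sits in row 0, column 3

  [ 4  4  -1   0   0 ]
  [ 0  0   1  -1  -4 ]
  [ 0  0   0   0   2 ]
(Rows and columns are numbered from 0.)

Multiply ρ1 by 1/4.
Multiply ρ3 by 1/2.
Add 4 times ρ3 to ρ2.
Add 1/4 times ρ2 to ρ1.

-1/4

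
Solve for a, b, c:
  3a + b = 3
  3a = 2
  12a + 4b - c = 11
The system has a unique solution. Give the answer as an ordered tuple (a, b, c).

Form the augmented matrix and row-reduce:
  [  3  1   0  |   3 ]
  [  3  0   0  |   2 ]
  [ 12  4  -1  |  11 ]
R1 → 1/3·R1
  [  1  1/3   0  |   1 ]
  [  3    0   0  |   2 ]
  [ 12    4  -1  |  11 ]
R2 → R2 − 3·R1
  [  1  1/3   0  |   1 ]
  [  0   -1   0  |  -1 ]
  [ 12    4  -1  |  11 ]
R3 → R3 − 12·R1
  [ 1  1/3   0  |   1 ]
  [ 0   -1   0  |  -1 ]
  [ 0    0  -1  |  -1 ]
R2 → -1·R2
  [ 1  1/3   0  |   1 ]
  [ 0    1   0  |   1 ]
  [ 0    0  -1  |  -1 ]
R3 → -1·R3
  [ 1  1/3  0  |  1 ]
  [ 0    1  0  |  1 ]
  [ 0    0  1  |  1 ]
R1 → R1 − 1/3·R2
  [ 1  0  0  |  2/3 ]
  [ 0  1  0  |    1 ]
  [ 0  0  1  |    1 ]
Reading off the last column: a = 2/3, b = 1, c = 1.

(2/3, 1, 1)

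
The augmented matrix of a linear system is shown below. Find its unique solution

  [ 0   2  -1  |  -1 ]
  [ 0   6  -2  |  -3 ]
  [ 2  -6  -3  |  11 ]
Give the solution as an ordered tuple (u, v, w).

(4, -1/2, 0)

Swap R1 and R3.
  [ 2  -6  -3  |  11 ]
  [ 0   6  -2  |  -3 ]
  [ 0   2  -1  |  -1 ]
Multiply R1 by 1/2.
  [ 1  -3  -3/2  |  11/2 ]
  [ 0   6    -2  |    -3 ]
  [ 0   2    -1  |    -1 ]
Multiply R2 by 1/6.
  [ 1  -3  -3/2  |  11/2 ]
  [ 0   1  -1/3  |  -1/2 ]
  [ 0   2    -1  |    -1 ]
Subtract 2 times R2 from R3.
  [ 1  -3  -3/2  |  11/2 ]
  [ 0   1  -1/3  |  -1/2 ]
  [ 0   0  -1/3  |     0 ]
Multiply R3 by -3.
  [ 1  -3  -3/2  |  11/2 ]
  [ 0   1  -1/3  |  -1/2 ]
  [ 0   0     1  |     0 ]
Add 1/3 times R3 to R2.
  [ 1  -3  -3/2  |  11/2 ]
  [ 0   1     0  |  -1/2 ]
  [ 0   0     1  |     0 ]
Add 3/2 times R3 to R1.
  [ 1  -3  0  |  11/2 ]
  [ 0   1  0  |  -1/2 ]
  [ 0   0  1  |     0 ]
Add 3 times R2 to R1.
  [ 1  0  0  |     4 ]
  [ 0  1  0  |  -1/2 ]
  [ 0  0  1  |     0 ]
Reading off the last column: u = 4, v = -1/2, w = 0.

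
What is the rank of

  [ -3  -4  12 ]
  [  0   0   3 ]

r1 → -1/3·r1
  [ 1  4/3  -4 ]
  [ 0    0   3 ]
r2 → 1/3·r2
  [ 1  4/3  -4 ]
  [ 0    0   1 ]
r1 → r1 + 4·r2
  [ 1  4/3  0 ]
  [ 0    0  1 ]
The reduced form has 2 nonzero rows.

rank = 2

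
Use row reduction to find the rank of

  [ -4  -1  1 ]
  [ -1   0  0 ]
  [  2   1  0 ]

R1 -> -1/4·R1
  [  1  1/4  -1/4 ]
  [ -1    0     0 ]
  [  2    1     0 ]
R2 -> R2 + R1
  [ 1  1/4  -1/4 ]
  [ 0  1/4  -1/4 ]
  [ 2    1     0 ]
R3 -> R3 − 2·R1
  [ 1  1/4  -1/4 ]
  [ 0  1/4  -1/4 ]
  [ 0  1/2   1/2 ]
R2 -> 4·R2
  [ 1  1/4  -1/4 ]
  [ 0    1    -1 ]
  [ 0  1/2   1/2 ]
R3 -> R3 − 1/2·R2
  [ 1  1/4  -1/4 ]
  [ 0    1    -1 ]
  [ 0    0     1 ]
R2 -> R2 + R3
  [ 1  1/4  -1/4 ]
  [ 0    1     0 ]
  [ 0    0     1 ]
R1 -> R1 + 1/4·R3
  [ 1  1/4  0 ]
  [ 0    1  0 ]
  [ 0    0  1 ]
R1 -> R1 − 1/4·R2
  [ 1  0  0 ]
  [ 0  1  0 ]
  [ 0  0  1 ]
The reduced form has 3 nonzero rows.

rank = 3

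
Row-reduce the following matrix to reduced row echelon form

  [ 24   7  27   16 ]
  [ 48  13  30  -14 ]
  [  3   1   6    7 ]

[[1, 0, 0, -1], [0, 1, 0, -2], [0, 0, 1, 2]]

R1 ← 1/24·R1
  [  1  7/24  9/8  2/3 ]
  [ 48    13   30  -14 ]
  [  3     1    6    7 ]
R2 ← R2 − 48·R1
  [ 1  7/24  9/8  2/3 ]
  [ 0    -1  -24  -46 ]
  [ 3     1    6    7 ]
R3 ← R3 − 3·R1
  [ 1  7/24   9/8  2/3 ]
  [ 0    -1   -24  -46 ]
  [ 0   1/8  21/8    5 ]
R2 ← -1·R2
  [ 1  7/24   9/8  2/3 ]
  [ 0     1    24   46 ]
  [ 0   1/8  21/8    5 ]
R3 ← R3 − 1/8·R2
  [ 1  7/24   9/8   2/3 ]
  [ 0     1    24    46 ]
  [ 0     0  -3/8  -3/4 ]
R3 ← -8/3·R3
  [ 1  7/24  9/8  2/3 ]
  [ 0     1   24   46 ]
  [ 0     0    1    2 ]
R2 ← R2 − 24·R3
  [ 1  7/24  9/8  2/3 ]
  [ 0     1    0   -2 ]
  [ 0     0    1    2 ]
R1 ← R1 − 9/8·R3
  [ 1  7/24  0  -19/12 ]
  [ 0     1  0      -2 ]
  [ 0     0  1       2 ]
R1 ← R1 − 7/24·R2
  [ 1  0  0  -1 ]
  [ 0  1  0  -2 ]
  [ 0  0  1   2 ]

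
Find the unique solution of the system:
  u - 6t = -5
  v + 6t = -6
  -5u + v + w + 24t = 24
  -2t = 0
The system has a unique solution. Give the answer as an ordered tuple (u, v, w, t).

(-5, -6, 5, 0)

Form the augmented matrix and row-reduce:
  [  1  0  0  -6  |  -5 ]
  [  0  1  0   6  |  -6 ]
  [ -5  1  1  24  |  24 ]
  [  0  0  0  -2  |   0 ]
Add 5 times ρ1 to ρ3.
  [ 1  0  0  -6  |  -5 ]
  [ 0  1  0   6  |  -6 ]
  [ 0  1  1  -6  |  -1 ]
  [ 0  0  0  -2  |   0 ]
Subtract ρ2 from ρ3.
  [ 1  0  0   -6  |  -5 ]
  [ 0  1  0    6  |  -6 ]
  [ 0  0  1  -12  |   5 ]
  [ 0  0  0   -2  |   0 ]
Multiply ρ4 by -1/2.
  [ 1  0  0   -6  |  -5 ]
  [ 0  1  0    6  |  -6 ]
  [ 0  0  1  -12  |   5 ]
  [ 0  0  0    1  |   0 ]
Add 12 times ρ4 to ρ3.
  [ 1  0  0  -6  |  -5 ]
  [ 0  1  0   6  |  -6 ]
  [ 0  0  1   0  |   5 ]
  [ 0  0  0   1  |   0 ]
Subtract 6 times ρ4 from ρ2.
  [ 1  0  0  -6  |  -5 ]
  [ 0  1  0   0  |  -6 ]
  [ 0  0  1   0  |   5 ]
  [ 0  0  0   1  |   0 ]
Add 6 times ρ4 to ρ1.
  [ 1  0  0  0  |  -5 ]
  [ 0  1  0  0  |  -6 ]
  [ 0  0  1  0  |   5 ]
  [ 0  0  0  1  |   0 ]
Reading off the last column: u = -5, v = -6, w = 5, t = 0.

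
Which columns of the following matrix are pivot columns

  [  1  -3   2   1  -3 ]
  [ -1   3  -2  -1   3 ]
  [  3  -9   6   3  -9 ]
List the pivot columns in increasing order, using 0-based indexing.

0

R2 ← R2 + R1
R3 ← R3 − 3·R1
Pivot columns are the columns containing a leading 1.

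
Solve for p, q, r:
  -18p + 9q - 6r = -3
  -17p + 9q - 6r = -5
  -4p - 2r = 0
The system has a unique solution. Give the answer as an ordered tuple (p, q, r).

Form the augmented matrix and row-reduce:
  [ -18  9  -6  |  -3 ]
  [ -17  9  -6  |  -5 ]
  [  -4  0  -2  |   0 ]
R1 := -1/18·R1
  [   1  -1/2  1/3  |  1/6 ]
  [ -17     9   -6  |   -5 ]
  [  -4     0   -2  |    0 ]
R2 := R2 + 17·R1
  [  1  -1/2   1/3  |    1/6 ]
  [  0   1/2  -1/3  |  -13/6 ]
  [ -4     0    -2  |      0 ]
R3 := R3 + 4·R1
  [ 1  -1/2   1/3  |    1/6 ]
  [ 0   1/2  -1/3  |  -13/6 ]
  [ 0    -2  -2/3  |    2/3 ]
R2 := 2·R2
  [ 1  -1/2   1/3  |    1/6 ]
  [ 0     1  -2/3  |  -13/3 ]
  [ 0    -2  -2/3  |    2/3 ]
R3 := R3 + 2·R2
  [ 1  -1/2   1/3  |    1/6 ]
  [ 0     1  -2/3  |  -13/3 ]
  [ 0     0    -2  |     -8 ]
R3 := -1/2·R3
  [ 1  -1/2   1/3  |    1/6 ]
  [ 0     1  -2/3  |  -13/3 ]
  [ 0     0     1  |      4 ]
R2 := R2 + 2/3·R3
  [ 1  -1/2  1/3  |   1/6 ]
  [ 0     1    0  |  -5/3 ]
  [ 0     0    1  |     4 ]
R1 := R1 − 1/3·R3
  [ 1  -1/2  0  |  -7/6 ]
  [ 0     1  0  |  -5/3 ]
  [ 0     0  1  |     4 ]
R1 := R1 + 1/2·R2
  [ 1  0  0  |    -2 ]
  [ 0  1  0  |  -5/3 ]
  [ 0  0  1  |     4 ]
Reading off the last column: p = -2, q = -5/3, r = 4.

(-2, -5/3, 4)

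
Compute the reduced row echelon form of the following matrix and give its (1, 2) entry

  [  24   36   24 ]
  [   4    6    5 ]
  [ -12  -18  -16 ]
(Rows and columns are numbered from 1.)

3/2

R1 := 1/24·R1
R2 := R2 − 4·R1
R3 := R3 + 12·R1
R3 := R3 + 4·R2
R1 := R1 − R2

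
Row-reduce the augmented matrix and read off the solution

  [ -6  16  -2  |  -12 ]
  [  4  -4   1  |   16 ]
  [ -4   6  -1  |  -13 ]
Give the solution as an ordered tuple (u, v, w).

ρ1 → -1/6·ρ1
  [  1  -8/3  1/3  |    2 ]
  [  4    -4    1  |   16 ]
  [ -4     6   -1  |  -13 ]
ρ2 → ρ2 − 4·ρ1
  [  1  -8/3   1/3  |    2 ]
  [  0  20/3  -1/3  |    8 ]
  [ -4     6    -1  |  -13 ]
ρ3 → ρ3 + 4·ρ1
  [ 1   -8/3   1/3  |   2 ]
  [ 0   20/3  -1/3  |   8 ]
  [ 0  -14/3   1/3  |  -5 ]
ρ2 → 3/20·ρ2
  [ 1   -8/3    1/3  |    2 ]
  [ 0      1  -1/20  |  6/5 ]
  [ 0  -14/3    1/3  |   -5 ]
ρ3 → ρ3 + 14/3·ρ2
  [ 1  -8/3    1/3  |    2 ]
  [ 0     1  -1/20  |  6/5 ]
  [ 0     0   1/10  |  3/5 ]
ρ3 → 10·ρ3
  [ 1  -8/3    1/3  |    2 ]
  [ 0     1  -1/20  |  6/5 ]
  [ 0     0      1  |    6 ]
ρ2 → ρ2 + 1/20·ρ3
  [ 1  -8/3  1/3  |    2 ]
  [ 0     1    0  |  3/2 ]
  [ 0     0    1  |    6 ]
ρ1 → ρ1 − 1/3·ρ3
  [ 1  -8/3  0  |    0 ]
  [ 0     1  0  |  3/2 ]
  [ 0     0  1  |    6 ]
ρ1 → ρ1 + 8/3·ρ2
  [ 1  0  0  |    4 ]
  [ 0  1  0  |  3/2 ]
  [ 0  0  1  |    6 ]
Reading off the last column: u = 4, v = 3/2, w = 6.

(4, 3/2, 6)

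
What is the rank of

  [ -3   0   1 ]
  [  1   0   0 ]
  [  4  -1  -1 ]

rank = 3

Multiply r1 by -1/3.
  [ 1   0  -1/3 ]
  [ 1   0     0 ]
  [ 4  -1    -1 ]
Subtract r1 from r2.
  [ 1   0  -1/3 ]
  [ 0   0   1/3 ]
  [ 4  -1    -1 ]
Subtract 4 times r1 from r3.
  [ 1   0  -1/3 ]
  [ 0   0   1/3 ]
  [ 0  -1   1/3 ]
Swap r2 and r3.
  [ 1   0  -1/3 ]
  [ 0  -1   1/3 ]
  [ 0   0   1/3 ]
Multiply r2 by -1.
  [ 1  0  -1/3 ]
  [ 0  1  -1/3 ]
  [ 0  0   1/3 ]
Multiply r3 by 3.
  [ 1  0  -1/3 ]
  [ 0  1  -1/3 ]
  [ 0  0     1 ]
Add 1/3 times r3 to r2.
  [ 1  0  -1/3 ]
  [ 0  1     0 ]
  [ 0  0     1 ]
Add 1/3 times r3 to r1.
  [ 1  0  0 ]
  [ 0  1  0 ]
  [ 0  0  1 ]
The reduced form has 3 nonzero rows.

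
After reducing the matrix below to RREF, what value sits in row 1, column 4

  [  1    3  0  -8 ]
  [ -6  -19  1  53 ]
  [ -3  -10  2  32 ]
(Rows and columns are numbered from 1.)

-2

r2 → r2 + 6·r1
  [  1    3  0  -8 ]
  [  0   -1  1   5 ]
  [ -3  -10  2  32 ]
r3 → r3 + 3·r1
  [ 1   3  0  -8 ]
  [ 0  -1  1   5 ]
  [ 0  -1  2   8 ]
r2 → -1·r2
  [ 1   3   0  -8 ]
  [ 0   1  -1  -5 ]
  [ 0  -1   2   8 ]
r3 → r3 + r2
  [ 1  3   0  -8 ]
  [ 0  1  -1  -5 ]
  [ 0  0   1   3 ]
r2 → r2 + r3
  [ 1  3  0  -8 ]
  [ 0  1  0  -2 ]
  [ 0  0  1   3 ]
r1 → r1 − 3·r2
  [ 1  0  0  -2 ]
  [ 0  1  0  -2 ]
  [ 0  0  1   3 ]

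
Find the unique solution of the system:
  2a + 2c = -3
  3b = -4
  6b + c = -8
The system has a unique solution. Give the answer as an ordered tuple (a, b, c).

(-3/2, -4/3, 0)

Form the augmented matrix and row-reduce:
  [ 2  0  2  |  -3 ]
  [ 0  3  0  |  -4 ]
  [ 0  6  1  |  -8 ]
ρ1 → 1/2·ρ1
ρ2 → 1/3·ρ2
ρ3 → ρ3 − 6·ρ2
ρ1 → ρ1 − ρ3
Reading off the last column: a = -3/2, b = -4/3, c = 0.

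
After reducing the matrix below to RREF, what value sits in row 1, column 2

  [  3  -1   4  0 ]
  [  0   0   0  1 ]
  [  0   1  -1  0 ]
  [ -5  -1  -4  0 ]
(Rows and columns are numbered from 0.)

R1 → 1/3·R1
  [  1  -1/3  4/3  0 ]
  [  0     0    0  1 ]
  [  0     1   -1  0 ]
  [ -5    -1   -4  0 ]
R4 → R4 + 5·R1
  [ 1  -1/3  4/3  0 ]
  [ 0     0    0  1 ]
  [ 0     1   -1  0 ]
  [ 0  -8/3  8/3  0 ]
R2 <=> R3
  [ 1  -1/3  4/3  0 ]
  [ 0     1   -1  0 ]
  [ 0     0    0  1 ]
  [ 0  -8/3  8/3  0 ]
R4 → R4 + 8/3·R2
  [ 1  -1/3  4/3  0 ]
  [ 0     1   -1  0 ]
  [ 0     0    0  1 ]
  [ 0     0    0  0 ]
R1 → R1 + 1/3·R2
  [ 1  0   1  0 ]
  [ 0  1  -1  0 ]
  [ 0  0   0  1 ]
  [ 0  0   0  0 ]

-1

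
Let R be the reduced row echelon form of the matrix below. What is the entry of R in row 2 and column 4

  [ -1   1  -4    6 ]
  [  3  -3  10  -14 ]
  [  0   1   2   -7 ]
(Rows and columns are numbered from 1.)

R1 ← -1·R1
R2 ← R2 − 3·R1
R2 <-> R3
R3 ← -1/2·R3
R2 ← R2 − 2·R3
R1 ← R1 − 4·R3
R1 ← R1 + R2

-3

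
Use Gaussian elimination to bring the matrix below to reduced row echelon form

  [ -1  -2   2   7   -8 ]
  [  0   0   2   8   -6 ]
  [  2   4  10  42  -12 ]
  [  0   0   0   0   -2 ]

ρ1 := -1·ρ1
  [ 1  2  -2  -7    8 ]
  [ 0  0   2   8   -6 ]
  [ 2  4  10  42  -12 ]
  [ 0  0   0   0   -2 ]
ρ3 := ρ3 − 2·ρ1
  [ 1  2  -2  -7    8 ]
  [ 0  0   2   8   -6 ]
  [ 0  0  14  56  -28 ]
  [ 0  0   0   0   -2 ]
ρ2 := 1/2·ρ2
  [ 1  2  -2  -7    8 ]
  [ 0  0   1   4   -3 ]
  [ 0  0  14  56  -28 ]
  [ 0  0   0   0   -2 ]
ρ3 := ρ3 − 14·ρ2
  [ 1  2  -2  -7   8 ]
  [ 0  0   1   4  -3 ]
  [ 0  0   0   0  14 ]
  [ 0  0   0   0  -2 ]
ρ3 := 1/14·ρ3
  [ 1  2  -2  -7   8 ]
  [ 0  0   1   4  -3 ]
  [ 0  0   0   0   1 ]
  [ 0  0   0   0  -2 ]
ρ4 := ρ4 + 2·ρ3
  [ 1  2  -2  -7   8 ]
  [ 0  0   1   4  -3 ]
  [ 0  0   0   0   1 ]
  [ 0  0   0   0   0 ]
ρ2 := ρ2 + 3·ρ3
  [ 1  2  -2  -7  8 ]
  [ 0  0   1   4  0 ]
  [ 0  0   0   0  1 ]
  [ 0  0   0   0  0 ]
ρ1 := ρ1 − 8·ρ3
  [ 1  2  -2  -7  0 ]
  [ 0  0   1   4  0 ]
  [ 0  0   0   0  1 ]
  [ 0  0   0   0  0 ]
ρ1 := ρ1 + 2·ρ2
  [ 1  2  0  1  0 ]
  [ 0  0  1  4  0 ]
  [ 0  0  0  0  1 ]
  [ 0  0  0  0  0 ]

[[1, 2, 0, 1, 0], [0, 0, 1, 4, 0], [0, 0, 0, 0, 1], [0, 0, 0, 0, 0]]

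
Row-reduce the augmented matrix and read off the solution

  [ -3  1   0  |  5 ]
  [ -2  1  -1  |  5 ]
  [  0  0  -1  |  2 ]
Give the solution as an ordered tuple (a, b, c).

(-2, -1, -2)

Multiply R1 by -1/3.
  [  1  -1/3   0  |  -5/3 ]
  [ -2     1  -1  |     5 ]
  [  0     0  -1  |     2 ]
Add 2 times R1 to R2.
  [ 1  -1/3   0  |  -5/3 ]
  [ 0   1/3  -1  |   5/3 ]
  [ 0     0  -1  |     2 ]
Multiply R2 by 3.
  [ 1  -1/3   0  |  -5/3 ]
  [ 0     1  -3  |     5 ]
  [ 0     0  -1  |     2 ]
Multiply R3 by -1.
  [ 1  -1/3   0  |  -5/3 ]
  [ 0     1  -3  |     5 ]
  [ 0     0   1  |    -2 ]
Add 3 times R3 to R2.
  [ 1  -1/3  0  |  -5/3 ]
  [ 0     1  0  |    -1 ]
  [ 0     0  1  |    -2 ]
Add 1/3 times R2 to R1.
  [ 1  0  0  |  -2 ]
  [ 0  1  0  |  -1 ]
  [ 0  0  1  |  -2 ]
Reading off the last column: a = -2, b = -1, c = -2.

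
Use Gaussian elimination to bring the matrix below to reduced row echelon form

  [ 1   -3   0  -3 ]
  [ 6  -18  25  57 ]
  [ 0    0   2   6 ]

Subtract 6 times R1 from R2.
  [ 1  -3   0  -3 ]
  [ 0   0  25  75 ]
  [ 0   0   2   6 ]
Multiply R2 by 1/25.
  [ 1  -3  0  -3 ]
  [ 0   0  1   3 ]
  [ 0   0  2   6 ]
Subtract 2 times R2 from R3.
  [ 1  -3  0  -3 ]
  [ 0   0  1   3 ]
  [ 0   0  0   0 ]

[[1, -3, 0, -3], [0, 0, 1, 3], [0, 0, 0, 0]]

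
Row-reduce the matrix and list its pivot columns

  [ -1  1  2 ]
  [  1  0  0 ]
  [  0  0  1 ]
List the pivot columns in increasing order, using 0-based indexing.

0, 1, 2

Multiply r1 by -1.
  [ 1  -1  -2 ]
  [ 1   0   0 ]
  [ 0   0   1 ]
Subtract r1 from r2.
  [ 1  -1  -2 ]
  [ 0   1   2 ]
  [ 0   0   1 ]
Subtract 2 times r3 from r2.
  [ 1  -1  -2 ]
  [ 0   1   0 ]
  [ 0   0   1 ]
Add 2 times r3 to r1.
  [ 1  -1  0 ]
  [ 0   1  0 ]
  [ 0   0  1 ]
Add r2 to r1.
  [ 1  0  0 ]
  [ 0  1  0 ]
  [ 0  0  1 ]
Pivot columns are the columns containing a leading 1.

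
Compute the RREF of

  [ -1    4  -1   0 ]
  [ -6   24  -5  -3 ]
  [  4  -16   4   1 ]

[[1, -4, 0, 0], [0, 0, 1, 0], [0, 0, 0, 1]]

ρ1 ← -1·ρ1
  [  1   -4   1   0 ]
  [ -6   24  -5  -3 ]
  [  4  -16   4   1 ]
ρ2 ← ρ2 + 6·ρ1
  [ 1   -4  1   0 ]
  [ 0    0  1  -3 ]
  [ 4  -16  4   1 ]
ρ3 ← ρ3 − 4·ρ1
  [ 1  -4  1   0 ]
  [ 0   0  1  -3 ]
  [ 0   0  0   1 ]
ρ2 ← ρ2 + 3·ρ3
  [ 1  -4  1  0 ]
  [ 0   0  1  0 ]
  [ 0   0  0  1 ]
ρ1 ← ρ1 − ρ2
  [ 1  -4  0  0 ]
  [ 0   0  1  0 ]
  [ 0   0  0  1 ]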